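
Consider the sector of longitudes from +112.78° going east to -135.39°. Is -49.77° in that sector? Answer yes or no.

No

Band width going east from +112.78° to -135.39°: ((-135.39 − 112.78) mod 360) = 111.83°.
Offset of -49.77° east of the west edge: ((-49.77 − 112.78) mod 360) = 197.45°.
197.45° > 111.83° ⇒ outside.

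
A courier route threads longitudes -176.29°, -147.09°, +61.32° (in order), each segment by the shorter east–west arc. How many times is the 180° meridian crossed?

Leg 1: -176.29° → -147.09°, shortest Δλ = 29.2° (east) — does not cross 180°.
Leg 2: -147.09° → +61.32°, shortest Δλ = -151.59° (west) — crosses 180°.
Total crossings: 1.

1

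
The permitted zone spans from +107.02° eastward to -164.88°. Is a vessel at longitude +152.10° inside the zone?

Yes

Band width going east from +107.02° to -164.88°: ((-164.88 − 107.02) mod 360) = 88.10°.
Offset of +152.10° east of the west edge: ((152.10 − 107.02) mod 360) = 45.08°.
45.08° ≤ 88.10° ⇒ inside.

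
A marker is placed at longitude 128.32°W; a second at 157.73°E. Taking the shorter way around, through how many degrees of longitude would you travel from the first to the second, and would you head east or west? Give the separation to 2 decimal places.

73.95° west

Raw difference: 157.73 − -128.32 = 286.05°.
Normalise into (−180°, 180°]: 286.05° − 360° = -73.95°.
Negative ⇒ the second point lies to the west; separation 73.95°.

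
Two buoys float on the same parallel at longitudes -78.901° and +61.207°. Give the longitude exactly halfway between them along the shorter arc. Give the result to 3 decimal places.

Signed shortest Δλ from -78.901° to +61.207° is +140.108°.
Midpoint longitude = -78.901° + (+140.108°)/2 = -78.901° + 70.054° = -8.847°.

-8.847°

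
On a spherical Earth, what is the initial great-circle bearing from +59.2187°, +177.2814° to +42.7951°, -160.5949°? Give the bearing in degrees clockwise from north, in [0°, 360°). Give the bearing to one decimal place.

Δλ = -160.5949 − 177.2814 = -337.8763°; wrapped into (−180°, 180°]: 22.1237°.
θ = atan2( sin Δλ · cos φ₂ , cos φ₁ · sin φ₂ − sin φ₁ · cos φ₂ · cos Δλ )
  = atan2(0.27635, -0.23632) = 130.535° → normalised to [0°, 360°): 130.535°.

130.5°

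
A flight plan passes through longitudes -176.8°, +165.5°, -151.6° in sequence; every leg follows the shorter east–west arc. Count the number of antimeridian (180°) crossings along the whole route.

Leg 1: -176.8° → +165.5°, shortest Δλ = -17.7° (west) — crosses 180°.
Leg 2: +165.5° → -151.6°, shortest Δλ = 42.9° (east) — crosses 180°.
Total crossings: 2.

2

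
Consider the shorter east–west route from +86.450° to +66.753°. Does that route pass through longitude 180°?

Signed shortest Δλ = ((66.753 − 86.450 + 180) mod 360) − 180 = -19.697°.
Going west by 19.697° from +86.450° reaches +66.753° without touching 180°.

No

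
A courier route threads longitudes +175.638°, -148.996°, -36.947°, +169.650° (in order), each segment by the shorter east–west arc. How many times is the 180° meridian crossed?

Leg 1: +175.638° → -148.996°, shortest Δλ = 35.366° (east) — crosses 180°.
Leg 2: -148.996° → -36.947°, shortest Δλ = 112.049° (east) — does not cross 180°.
Leg 3: -36.947° → +169.650°, shortest Δλ = -153.403° (west) — crosses 180°.
Total crossings: 2.

2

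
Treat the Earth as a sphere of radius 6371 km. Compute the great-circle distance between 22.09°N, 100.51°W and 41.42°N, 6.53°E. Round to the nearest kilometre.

Δλ = 6.53 − -100.51 = 107.04°.
Δφ = 41.42 − 22.09 = 19.33°.
a = sin²(Δφ/2) + cos φ₁ · cos φ₂ · sin²(Δλ/2) = 0.477410.
c = 2·atan2(√a, √(1−a)) = 1.52560 rad → d = 6371·c ≈ 9719.61 km.

9720 km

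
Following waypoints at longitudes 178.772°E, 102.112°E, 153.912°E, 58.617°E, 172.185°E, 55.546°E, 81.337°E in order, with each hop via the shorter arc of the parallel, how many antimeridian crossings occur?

Leg 1: +178.772° → +102.112°, shortest Δλ = -76.66° (west) — does not cross 180°.
Leg 2: +102.112° → +153.912°, shortest Δλ = 51.8° (east) — does not cross 180°.
Leg 3: +153.912° → +58.617°, shortest Δλ = -95.295° (west) — does not cross 180°.
Leg 4: +58.617° → +172.185°, shortest Δλ = 113.568° (east) — does not cross 180°.
Leg 5: +172.185° → +55.546°, shortest Δλ = -116.639° (west) — does not cross 180°.
Leg 6: +55.546° → +81.337°, shortest Δλ = 25.791° (east) — does not cross 180°.
Total crossings: 0.

0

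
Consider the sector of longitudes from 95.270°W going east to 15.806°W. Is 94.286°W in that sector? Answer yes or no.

Band width going east from -95.270° to -15.806°: ((-15.806 − -95.270) mod 360) = 79.464°.
Offset of -94.286° east of the west edge: ((-94.286 − -95.270) mod 360) = 0.984°.
0.984° ≤ 79.464° ⇒ inside.

Yes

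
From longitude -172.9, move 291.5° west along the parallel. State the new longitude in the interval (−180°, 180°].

-104.4°

Start at -172.9°; shift −291.5° → -464.4°.
-464.4° lies outside (−180°, 180°]; add 360° → -104.4°.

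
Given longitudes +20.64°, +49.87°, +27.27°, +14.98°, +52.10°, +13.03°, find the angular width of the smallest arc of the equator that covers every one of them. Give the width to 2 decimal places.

39.07°

Sort the longitudes: +13.03°, +14.98°, +20.64°, +27.27°, +49.87°, +52.10°.
Eastward gaps between consecutive values (wrapping around): 1.95°, 5.66°, 6.63°, 22.60°, 2.23°, 320.93°.
Largest gap = 320.93° ⇒ minimal covering band is its complement: 360° − 320.93° = 39.07°.
Band runs from +13.03° eastward to +52.10°.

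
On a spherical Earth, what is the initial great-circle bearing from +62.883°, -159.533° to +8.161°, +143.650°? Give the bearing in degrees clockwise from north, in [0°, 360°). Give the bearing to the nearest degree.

Δλ = 143.650 − -159.533 = 303.183°; wrapped into (−180°, 180°]: -56.817°.
θ = atan2( sin Δλ · cos φ₂ , cos φ₁ · sin φ₂ − sin φ₁ · cos φ₂ · cos Δλ )
  = atan2(-0.82845, -0.41751) = -116.747° → normalised to [0°, 360°): 243.253°.

243°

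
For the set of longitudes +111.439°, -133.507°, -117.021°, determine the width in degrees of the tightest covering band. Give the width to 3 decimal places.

Sort the longitudes: -133.507°, -117.021°, +111.439°.
Eastward gaps between consecutive values (wrapping around): 16.486°, 228.460°, 115.054°.
Largest gap = 228.460° ⇒ minimal covering band is its complement: 360° − 228.460° = 131.540°.
Band runs from +111.439° eastward to -117.021°, crossing the antimeridian.

131.540°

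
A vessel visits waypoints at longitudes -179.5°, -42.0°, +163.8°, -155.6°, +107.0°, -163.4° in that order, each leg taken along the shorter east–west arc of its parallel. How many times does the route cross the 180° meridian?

Leg 1: -179.5° → -42.0°, shortest Δλ = 137.5° (east) — does not cross 180°.
Leg 2: -42.0° → +163.8°, shortest Δλ = -154.2° (west) — crosses 180°.
Leg 3: +163.8° → -155.6°, shortest Δλ = 40.6° (east) — crosses 180°.
Leg 4: -155.6° → +107.0°, shortest Δλ = -97.4° (west) — crosses 180°.
Leg 5: +107.0° → -163.4°, shortest Δλ = 89.6° (east) — crosses 180°.
Total crossings: 4.

4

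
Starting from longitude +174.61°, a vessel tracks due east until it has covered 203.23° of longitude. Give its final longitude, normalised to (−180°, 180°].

Start at +174.61°; shift +203.23° → +377.84°.
+377.84° lies outside (−180°, 180°]; subtract 360° → +17.84°.

+17.84°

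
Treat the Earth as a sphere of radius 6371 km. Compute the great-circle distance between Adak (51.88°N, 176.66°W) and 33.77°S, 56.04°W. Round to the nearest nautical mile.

Δλ = -56.04 − -176.66 = 120.62°.
Δφ = -33.77 − 51.88 = -85.65°.
a = sin²(Δφ/2) + cos φ₁ · cos φ₂ · sin²(Δλ/2) = 0.849339.
c = 2·atan2(√a, √(1−a)) = 2.34434 rad → d = 6371·c ≈ 14935.82 km ≈ 8064.69 nmi.

8065 nmi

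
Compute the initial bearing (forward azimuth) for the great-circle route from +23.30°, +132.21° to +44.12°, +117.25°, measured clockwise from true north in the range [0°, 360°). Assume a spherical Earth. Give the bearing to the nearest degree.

Δλ = 117.25 − 132.21 = -14.96°.
θ = atan2( sin Δλ · cos φ₂ , cos φ₁ · sin φ₂ − sin φ₁ · cos φ₂ · cos Δλ )
  = atan2(-0.18532, 0.36506) = -26.914° → normalised to [0°, 360°): 333.086°.

333°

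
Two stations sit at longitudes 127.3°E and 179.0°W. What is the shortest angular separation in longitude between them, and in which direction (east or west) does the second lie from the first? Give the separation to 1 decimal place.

Raw difference: -179.0 − 127.3 = -306.3°.
Normalise into (−180°, 180°]: -306.3° + 360° = 53.7°.
Positive ⇒ the second point lies to the east; separation 53.7°.

53.7° east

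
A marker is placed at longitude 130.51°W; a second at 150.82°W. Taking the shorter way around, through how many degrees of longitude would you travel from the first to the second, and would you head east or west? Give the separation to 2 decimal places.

Raw difference: -150.82 − -130.51 = -20.31°.
Normalise into (−180°, 180°]: -20.31° stays -20.31°.
Negative ⇒ the second point lies to the west; separation 20.31°.

20.31° west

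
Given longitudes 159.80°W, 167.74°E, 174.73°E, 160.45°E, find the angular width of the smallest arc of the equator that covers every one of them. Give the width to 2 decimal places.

Sort the longitudes: -159.80°, +160.45°, +167.74°, +174.73°.
Eastward gaps between consecutive values (wrapping around): 320.25°, 7.29°, 6.99°, 25.47°.
Largest gap = 320.25° ⇒ minimal covering band is its complement: 360° − 320.25° = 39.75°.
Band runs from +160.45° eastward to -159.80°, crossing the antimeridian.

39.75°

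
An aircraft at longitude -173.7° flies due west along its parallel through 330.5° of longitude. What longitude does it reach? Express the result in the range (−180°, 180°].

Start at -173.7°; shift −330.5° → -504.2°.
-504.2° lies outside (−180°, 180°]; add 360° → -144.2°.

-144.2°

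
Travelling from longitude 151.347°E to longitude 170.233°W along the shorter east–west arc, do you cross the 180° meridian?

Naïve |-170.233 − 151.347| = 321.58° > 180°, so the shorter arc goes the other way round — across 180°.
Signed shortest Δλ = ((-170.233 − 151.347 + 180) mod 360) − 180 = 38.42°.
Going east by 38.42° from +151.347° passes through 180° before reaching -170.233°.

Yes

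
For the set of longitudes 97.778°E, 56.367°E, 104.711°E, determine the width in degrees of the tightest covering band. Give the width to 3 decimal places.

48.344°

Sort the longitudes: +56.367°, +97.778°, +104.711°.
Eastward gaps between consecutive values (wrapping around): 41.411°, 6.933°, 311.656°.
Largest gap = 311.656° ⇒ minimal covering band is its complement: 360° − 311.656° = 48.344°.
Band runs from +56.367° eastward to +104.711°.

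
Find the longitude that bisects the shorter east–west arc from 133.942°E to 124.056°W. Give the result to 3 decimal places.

Signed shortest Δλ from +133.942° to -124.056° is +102.002°.
Midpoint longitude = +133.942° + (+102.002°)/2 = +133.942° + 51.001° = +184.943°.
Normalise into (−180°, 180°]: -175.057°.
(The naïve average (+133.942 + -124.056)/2 = 4.943° is on the wrong side of the globe.)

175.057°W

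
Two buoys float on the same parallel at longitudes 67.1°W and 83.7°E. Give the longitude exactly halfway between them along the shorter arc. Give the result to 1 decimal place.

Signed shortest Δλ from -67.1° to +83.7° is +150.8°.
Midpoint longitude = -67.1° + (+150.8°)/2 = -67.1° + 75.4° = +8.3°.

8.3°E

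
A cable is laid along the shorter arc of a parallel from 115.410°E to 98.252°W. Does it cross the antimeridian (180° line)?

Naïve |-98.252 − 115.410| = 213.662° > 180°, so the shorter arc goes the other way round — across 180°.
Signed shortest Δλ = ((-98.252 − 115.410 + 180) mod 360) − 180 = 146.338°.
Going east by 146.338° from +115.410° passes through 180° before reaching -98.252°.

Yes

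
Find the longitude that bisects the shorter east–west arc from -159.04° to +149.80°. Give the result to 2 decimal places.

+175.38°

Signed shortest Δλ from -159.04° to +149.80° is -51.16°.
Midpoint longitude = -159.04° + (-51.16°)/2 = -159.04° − 25.58° = -184.62°.
Normalise into (−180°, 180°]: +175.38°.
(The naïve average (-159.04 + +149.80)/2 = -4.62° is on the wrong side of the globe.)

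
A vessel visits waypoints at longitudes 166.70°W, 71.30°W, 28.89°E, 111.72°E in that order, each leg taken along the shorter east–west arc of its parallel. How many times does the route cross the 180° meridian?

0

Leg 1: -166.70° → -71.30°, shortest Δλ = 95.4° (east) — does not cross 180°.
Leg 2: -71.30° → +28.89°, shortest Δλ = 100.19° (east) — does not cross 180°.
Leg 3: +28.89° → +111.72°, shortest Δλ = 82.83° (east) — does not cross 180°.
Total crossings: 0.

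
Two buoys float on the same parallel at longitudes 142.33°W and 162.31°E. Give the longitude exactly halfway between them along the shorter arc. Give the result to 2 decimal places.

170.01°W

Signed shortest Δλ from -142.33° to +162.31° is -55.36°.
Midpoint longitude = -142.33° + (-55.36°)/2 = -142.33° − 27.68° = -170.01°.
(The naïve average (-142.33 + +162.31)/2 = 9.99° is on the wrong side of the globe.)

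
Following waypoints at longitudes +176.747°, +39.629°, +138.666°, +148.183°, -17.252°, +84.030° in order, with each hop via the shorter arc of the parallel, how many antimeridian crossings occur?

Leg 1: +176.747° → +39.629°, shortest Δλ = -137.118° (west) — does not cross 180°.
Leg 2: +39.629° → +138.666°, shortest Δλ = 99.037° (east) — does not cross 180°.
Leg 3: +138.666° → +148.183°, shortest Δλ = 9.517° (east) — does not cross 180°.
Leg 4: +148.183° → -17.252°, shortest Δλ = -165.435° (west) — does not cross 180°.
Leg 5: -17.252° → +84.030°, shortest Δλ = 101.282° (east) — does not cross 180°.
Total crossings: 0.

0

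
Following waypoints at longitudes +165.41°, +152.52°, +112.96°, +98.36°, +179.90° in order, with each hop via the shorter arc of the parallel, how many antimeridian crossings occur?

0

Leg 1: +165.41° → +152.52°, shortest Δλ = -12.89° (west) — does not cross 180°.
Leg 2: +152.52° → +112.96°, shortest Δλ = -39.56° (west) — does not cross 180°.
Leg 3: +112.96° → +98.36°, shortest Δλ = -14.6° (west) — does not cross 180°.
Leg 4: +98.36° → +179.90°, shortest Δλ = 81.54° (east) — does not cross 180°.
Total crossings: 0.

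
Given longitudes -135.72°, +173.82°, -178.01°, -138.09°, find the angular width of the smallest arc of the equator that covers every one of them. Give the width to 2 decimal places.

50.46°

Sort the longitudes: -178.01°, -138.09°, -135.72°, +173.82°.
Eastward gaps between consecutive values (wrapping around): 39.92°, 2.37°, 309.54°, 8.17°.
Largest gap = 309.54° ⇒ minimal covering band is its complement: 360° − 309.54° = 50.46°.
Band runs from +173.82° eastward to -135.72°, crossing the antimeridian.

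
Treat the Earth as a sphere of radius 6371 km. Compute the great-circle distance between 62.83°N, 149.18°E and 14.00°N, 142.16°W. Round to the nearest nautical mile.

4076 nmi

Δλ = -142.16 − 149.18 = -291.34°; wrapped into (−180°, 180°]: 68.66°.
Δφ = 14.00 − 62.83 = -48.83°.
a = sin²(Δφ/2) + cos φ₁ · cos φ₂ · sin²(Δλ/2) = 0.311770.
c = 2·atan2(√a, √(1−a)) = 1.18482 rad → d = 6371·c ≈ 7548.51 km ≈ 4075.87 nmi.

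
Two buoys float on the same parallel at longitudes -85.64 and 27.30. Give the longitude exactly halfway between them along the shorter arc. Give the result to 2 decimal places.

-29.17°

Signed shortest Δλ from -85.64° to +27.30° is +112.94°.
Midpoint longitude = -85.64° + (+112.94°)/2 = -85.64° + 56.47° = -29.17°.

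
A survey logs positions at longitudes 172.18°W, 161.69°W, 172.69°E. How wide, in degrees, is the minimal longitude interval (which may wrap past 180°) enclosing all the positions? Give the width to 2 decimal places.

Sort the longitudes: -172.18°, -161.69°, +172.69°.
Eastward gaps between consecutive values (wrapping around): 10.49°, 334.38°, 15.13°.
Largest gap = 334.38° ⇒ minimal covering band is its complement: 360° − 334.38° = 25.62°.
Band runs from +172.69° eastward to -161.69°, crossing the antimeridian.

25.62°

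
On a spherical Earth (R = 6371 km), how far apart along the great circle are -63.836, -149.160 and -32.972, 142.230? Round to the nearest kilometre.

5719 km

Δλ = 142.230 − -149.160 = 291.390°; wrapped into (−180°, 180°]: -68.610°.
Δφ = -32.972 − -63.836 = 30.864°.
a = sin²(Δφ/2) + cos φ₁ · cos φ₂ · sin²(Δλ/2) = 0.188310.
c = 2·atan2(√a, √(1−a)) = 0.89774 rad → d = 6371·c ≈ 5719.48 km.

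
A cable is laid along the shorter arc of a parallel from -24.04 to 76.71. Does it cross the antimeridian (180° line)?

No

Signed shortest Δλ = ((76.71 − -24.04 + 180) mod 360) − 180 = 100.75°.
Going east by 100.75° from -24.04° reaches +76.71° without touching 180°.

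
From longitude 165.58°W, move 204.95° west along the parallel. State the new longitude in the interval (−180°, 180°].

10.53°W

Start at -165.58°; shift −204.95° → -370.53°.
-370.53° lies outside (−180°, 180°]; add 360° → -10.53°.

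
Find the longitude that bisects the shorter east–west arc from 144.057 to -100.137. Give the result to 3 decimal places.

Signed shortest Δλ from +144.057° to -100.137° is +115.806°.
Midpoint longitude = +144.057° + (+115.806°)/2 = +144.057° + 57.903° = +201.960°.
Normalise into (−180°, 180°]: -158.040°.
(The naïve average (+144.057 + -100.137)/2 = 21.96° is on the wrong side of the globe.)

-158.040°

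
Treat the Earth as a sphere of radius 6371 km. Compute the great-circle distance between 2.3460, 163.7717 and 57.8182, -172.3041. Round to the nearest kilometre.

Δλ = -172.3041 − 163.7717 = -336.0758°; wrapped into (−180°, 180°]: 23.9242°.
Δφ = 57.8182 − 2.3460 = 55.4722°.
a = sin²(Δφ/2) + cos φ₁ · cos φ₂ · sin²(Δλ/2) = 0.239458.
c = 2·atan2(√a, √(1−a)) = 1.02268 rad → d = 6371·c ≈ 6515.47 km.

6515 km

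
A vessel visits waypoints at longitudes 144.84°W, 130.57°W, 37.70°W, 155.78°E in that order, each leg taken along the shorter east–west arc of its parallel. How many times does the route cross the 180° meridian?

1

Leg 1: -144.84° → -130.57°, shortest Δλ = 14.27° (east) — does not cross 180°.
Leg 2: -130.57° → -37.70°, shortest Δλ = 92.87° (east) — does not cross 180°.
Leg 3: -37.70° → +155.78°, shortest Δλ = -166.52° (west) — crosses 180°.
Total crossings: 1.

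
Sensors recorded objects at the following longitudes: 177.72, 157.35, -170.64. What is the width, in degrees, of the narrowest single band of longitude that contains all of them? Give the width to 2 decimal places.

32.01°

Sort the longitudes: -170.64°, +157.35°, +177.72°.
Eastward gaps between consecutive values (wrapping around): 327.99°, 20.37°, 11.64°.
Largest gap = 327.99° ⇒ minimal covering band is its complement: 360° − 327.99° = 32.01°.
Band runs from +157.35° eastward to -170.64°, crossing the antimeridian.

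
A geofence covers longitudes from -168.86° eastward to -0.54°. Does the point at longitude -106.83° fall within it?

Yes

Band width going east from -168.86° to -0.54°: ((-0.54 − -168.86) mod 360) = 168.32°.
Offset of -106.83° east of the west edge: ((-106.83 − -168.86) mod 360) = 62.03°.
62.03° ≤ 168.32° ⇒ inside.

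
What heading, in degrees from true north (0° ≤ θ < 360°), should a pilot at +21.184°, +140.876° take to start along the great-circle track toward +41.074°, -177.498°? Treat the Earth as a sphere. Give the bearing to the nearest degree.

51°

Δλ = -177.498 − 140.876 = -318.374°; wrapped into (−180°, 180°]: 41.626°.
θ = atan2( sin Δλ · cos φ₂ , cos φ₁ · sin φ₂ − sin φ₁ · cos φ₂ · cos Δλ )
  = atan2(0.50076, 0.40900) = 50.760° → normalised to [0°, 360°): 50.760°.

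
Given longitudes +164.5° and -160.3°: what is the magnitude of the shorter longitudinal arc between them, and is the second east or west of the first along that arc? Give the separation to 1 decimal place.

Raw difference: -160.3 − 164.5 = -324.8°.
Normalise into (−180°, 180°]: -324.8° + 360° = 35.2°.
Positive ⇒ the second point lies to the east; separation 35.2°.

35.2° east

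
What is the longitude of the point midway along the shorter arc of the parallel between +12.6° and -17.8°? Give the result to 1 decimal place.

-2.6°

Signed shortest Δλ from +12.6° to -17.8° is -30.4°.
Midpoint longitude = +12.6° + (-30.4°)/2 = +12.6° − 15.2° = -2.6°.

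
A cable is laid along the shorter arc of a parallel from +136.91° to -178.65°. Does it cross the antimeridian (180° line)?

Yes

Naïve |-178.65 − 136.91| = 315.56° > 180°, so the shorter arc goes the other way round — across 180°.
Signed shortest Δλ = ((-178.65 − 136.91 + 180) mod 360) − 180 = 44.44°.
Going east by 44.44° from +136.91° passes through 180° before reaching -178.65°.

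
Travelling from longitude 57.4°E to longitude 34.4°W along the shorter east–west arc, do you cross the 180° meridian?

No

Signed shortest Δλ = ((-34.4 − 57.4 + 180) mod 360) − 180 = -91.8°.
Going west by 91.8° from +57.4° reaches -34.4° without touching 180°.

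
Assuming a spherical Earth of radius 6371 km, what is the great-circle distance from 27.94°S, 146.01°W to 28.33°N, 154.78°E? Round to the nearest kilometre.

Δλ = 154.78 − -146.01 = 300.79°; wrapped into (−180°, 180°]: -59.21°.
Δφ = 28.33 − -27.94 = 56.27°.
a = sin²(Δφ/2) + cos φ₁ · cos φ₂ · sin²(Δλ/2) = 0.412143.
c = 2·atan2(√a, √(1−a)) = 1.39417 rad → d = 6371·c ≈ 8882.23 km.

8882 km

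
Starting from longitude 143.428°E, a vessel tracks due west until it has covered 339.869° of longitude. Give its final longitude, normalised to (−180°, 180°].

163.559°E

Start at +143.428°; shift −339.869° → -196.441°.
-196.441° lies outside (−180°, 180°]; add 360° → +163.559°.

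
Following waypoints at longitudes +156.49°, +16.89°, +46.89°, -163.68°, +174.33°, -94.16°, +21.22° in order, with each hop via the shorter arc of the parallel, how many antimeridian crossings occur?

Leg 1: +156.49° → +16.89°, shortest Δλ = -139.6° (west) — does not cross 180°.
Leg 2: +16.89° → +46.89°, shortest Δλ = 30.0° (east) — does not cross 180°.
Leg 3: +46.89° → -163.68°, shortest Δλ = 149.43° (east) — crosses 180°.
Leg 4: -163.68° → +174.33°, shortest Δλ = -21.99° (west) — crosses 180°.
Leg 5: +174.33° → -94.16°, shortest Δλ = 91.51° (east) — crosses 180°.
Leg 6: -94.16° → +21.22°, shortest Δλ = 115.38° (east) — does not cross 180°.
Total crossings: 3.

3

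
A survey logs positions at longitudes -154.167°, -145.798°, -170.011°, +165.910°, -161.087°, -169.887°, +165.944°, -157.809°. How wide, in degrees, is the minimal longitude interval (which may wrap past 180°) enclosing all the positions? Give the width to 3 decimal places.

Sort the longitudes: -170.011°, -169.887°, -161.087°, -157.809°, -154.167°, -145.798°, +165.910°, +165.944°.
Eastward gaps between consecutive values (wrapping around): 0.124°, 8.800°, 3.278°, 3.642°, 8.369°, 311.708°, 0.034°, 24.045°.
Largest gap = 311.708° ⇒ minimal covering band is its complement: 360° − 311.708° = 48.292°.
Band runs from +165.910° eastward to -145.798°, crossing the antimeridian.

48.292°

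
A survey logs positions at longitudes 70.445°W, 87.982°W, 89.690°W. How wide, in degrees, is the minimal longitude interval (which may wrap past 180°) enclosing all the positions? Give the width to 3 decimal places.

19.245°

Sort the longitudes: -89.690°, -87.982°, -70.445°.
Eastward gaps between consecutive values (wrapping around): 1.708°, 17.537°, 340.755°.
Largest gap = 340.755° ⇒ minimal covering band is its complement: 360° − 340.755° = 19.245°.
Band runs from -89.690° eastward to -70.445°.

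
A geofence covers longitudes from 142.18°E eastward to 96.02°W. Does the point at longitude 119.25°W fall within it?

Band width going east from +142.18° to -96.02°: ((-96.02 − 142.18) mod 360) = 121.80°.
Offset of -119.25° east of the west edge: ((-119.25 − 142.18) mod 360) = 98.57°.
98.57° ≤ 121.80° ⇒ inside.

Yes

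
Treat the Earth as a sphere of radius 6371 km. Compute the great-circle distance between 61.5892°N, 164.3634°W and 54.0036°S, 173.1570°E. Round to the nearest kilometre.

13004 km

Δλ = 173.1570 − -164.3634 = 337.5204°; wrapped into (−180°, 180°]: -22.4796°.
Δφ = -54.0036 − 61.5892 = -115.5928°.
a = sin²(Δφ/2) + cos φ₁ · cos φ₂ · sin²(Δλ/2) = 0.726610.
c = 2·atan2(√a, √(1−a)) = 2.04117 rad → d = 6371·c ≈ 13004.30 km.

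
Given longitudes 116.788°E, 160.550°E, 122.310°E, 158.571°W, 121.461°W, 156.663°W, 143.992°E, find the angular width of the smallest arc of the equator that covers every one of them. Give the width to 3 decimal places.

121.751°

Sort the longitudes: -158.571°, -156.663°, -121.461°, +116.788°, +122.310°, +143.992°, +160.550°.
Eastward gaps between consecutive values (wrapping around): 1.908°, 35.202°, 238.249°, 5.522°, 21.682°, 16.558°, 40.879°.
Largest gap = 238.249° ⇒ minimal covering band is its complement: 360° − 238.249° = 121.751°.
Band runs from +116.788° eastward to -121.461°, crossing the antimeridian.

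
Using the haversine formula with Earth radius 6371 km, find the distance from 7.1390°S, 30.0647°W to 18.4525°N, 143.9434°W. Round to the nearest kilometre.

Δλ = -143.9434 − -30.0647 = -113.8787°.
Δφ = 18.4525 − -7.1390 = 25.5915°.
a = sin²(Δφ/2) + cos φ₁ · cos φ₂ · sin²(Δλ/2) = 0.710174.
c = 2·atan2(√a, √(1−a)) = 2.00463 rad → d = 6371·c ≈ 12771.47 km.

12771 km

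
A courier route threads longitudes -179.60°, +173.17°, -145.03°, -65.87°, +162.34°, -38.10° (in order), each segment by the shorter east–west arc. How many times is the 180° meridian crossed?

4

Leg 1: -179.60° → +173.17°, shortest Δλ = -7.23° (west) — crosses 180°.
Leg 2: +173.17° → -145.03°, shortest Δλ = 41.8° (east) — crosses 180°.
Leg 3: -145.03° → -65.87°, shortest Δλ = 79.16° (east) — does not cross 180°.
Leg 4: -65.87° → +162.34°, shortest Δλ = -131.79° (west) — crosses 180°.
Leg 5: +162.34° → -38.10°, shortest Δλ = 159.56° (east) — crosses 180°.
Total crossings: 4.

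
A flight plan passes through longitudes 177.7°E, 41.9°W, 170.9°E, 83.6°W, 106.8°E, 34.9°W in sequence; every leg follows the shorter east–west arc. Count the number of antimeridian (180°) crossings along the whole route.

Leg 1: +177.7° → -41.9°, shortest Δλ = 140.4° (east) — crosses 180°.
Leg 2: -41.9° → +170.9°, shortest Δλ = -147.2° (west) — crosses 180°.
Leg 3: +170.9° → -83.6°, shortest Δλ = 105.5° (east) — crosses 180°.
Leg 4: -83.6° → +106.8°, shortest Δλ = -169.6° (west) — crosses 180°.
Leg 5: +106.8° → -34.9°, shortest Δλ = -141.7° (west) — does not cross 180°.
Total crossings: 4.

4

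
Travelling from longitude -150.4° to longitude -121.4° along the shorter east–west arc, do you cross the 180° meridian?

No

Signed shortest Δλ = ((-121.4 − -150.4 + 180) mod 360) − 180 = 29.0°.
Going east by 29.0° from -150.4° reaches -121.4° without touching 180°.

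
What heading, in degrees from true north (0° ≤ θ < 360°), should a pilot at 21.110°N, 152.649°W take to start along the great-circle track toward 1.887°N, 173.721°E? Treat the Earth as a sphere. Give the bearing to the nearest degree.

244°

Δλ = 173.721 − -152.649 = 326.370°; wrapped into (−180°, 180°]: -33.630°.
θ = atan2( sin Δλ · cos φ₂ , cos φ₁ · sin φ₂ − sin φ₁ · cos φ₂ · cos Δλ )
  = atan2(-0.55353, -0.26900) = -115.918° → normalised to [0°, 360°): 244.082°.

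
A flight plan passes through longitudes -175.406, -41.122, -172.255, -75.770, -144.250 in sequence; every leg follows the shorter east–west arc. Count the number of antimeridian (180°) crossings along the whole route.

0

Leg 1: -175.406° → -41.122°, shortest Δλ = 134.284° (east) — does not cross 180°.
Leg 2: -41.122° → -172.255°, shortest Δλ = -131.133° (west) — does not cross 180°.
Leg 3: -172.255° → -75.770°, shortest Δλ = 96.485° (east) — does not cross 180°.
Leg 4: -75.770° → -144.250°, shortest Δλ = -68.48° (west) — does not cross 180°.
Total crossings: 0.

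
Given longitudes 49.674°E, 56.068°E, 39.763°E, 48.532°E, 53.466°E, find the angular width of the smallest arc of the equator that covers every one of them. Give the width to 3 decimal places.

16.305°

Sort the longitudes: +39.763°, +48.532°, +49.674°, +53.466°, +56.068°.
Eastward gaps between consecutive values (wrapping around): 8.769°, 1.142°, 3.792°, 2.602°, 343.695°.
Largest gap = 343.695° ⇒ minimal covering band is its complement: 360° − 343.695° = 16.305°.
Band runs from +39.763° eastward to +56.068°.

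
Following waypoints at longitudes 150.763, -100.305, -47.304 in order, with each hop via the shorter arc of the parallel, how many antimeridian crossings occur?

Leg 1: +150.763° → -100.305°, shortest Δλ = 108.932° (east) — crosses 180°.
Leg 2: -100.305° → -47.304°, shortest Δλ = 53.001° (east) — does not cross 180°.
Total crossings: 1.

1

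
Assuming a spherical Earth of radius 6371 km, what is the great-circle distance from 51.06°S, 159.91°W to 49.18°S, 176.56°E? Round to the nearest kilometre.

1683 km

Δλ = 176.56 − -159.91 = 336.47°; wrapped into (−180°, 180°]: -23.53°.
Δφ = -49.18 − -51.06 = 1.88°.
a = sin²(Δφ/2) + cos φ₁ · cos φ₂ · sin²(Δλ/2) = 0.017350.
c = 2·atan2(√a, √(1−a)) = 0.26420 rad → d = 6371·c ≈ 1683.25 km.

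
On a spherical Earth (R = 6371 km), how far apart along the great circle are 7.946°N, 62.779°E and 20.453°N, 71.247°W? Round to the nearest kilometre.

Δλ = -71.247 − 62.779 = -134.026°.
Δφ = 20.453 − 7.946 = 12.507°.
a = sin²(Δφ/2) + cos φ₁ · cos φ₂ · sin²(Δλ/2) = 0.798307.
c = 2·atan2(√a, √(1−a)) = 2.21007 rad → d = 6371·c ≈ 14080.37 km.

14080 km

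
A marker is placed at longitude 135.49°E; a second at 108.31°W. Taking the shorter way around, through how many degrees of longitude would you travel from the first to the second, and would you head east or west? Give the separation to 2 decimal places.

Raw difference: -108.31 − 135.49 = -243.8°.
Normalise into (−180°, 180°]: -243.8° + 360° = 116.2°.
Positive ⇒ the second point lies to the east; separation 116.20°.

116.20° east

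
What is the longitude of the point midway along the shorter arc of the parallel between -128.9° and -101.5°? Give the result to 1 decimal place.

Signed shortest Δλ from -128.9° to -101.5° is +27.4°.
Midpoint longitude = -128.9° + (+27.4°)/2 = -128.9° + 13.7° = -115.2°.

-115.2°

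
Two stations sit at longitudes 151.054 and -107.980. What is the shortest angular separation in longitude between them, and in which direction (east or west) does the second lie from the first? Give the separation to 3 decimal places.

100.966° east

Raw difference: -107.980 − 151.054 = -259.034°.
Normalise into (−180°, 180°]: -259.034° + 360° = 100.966°.
Positive ⇒ the second point lies to the east; separation 100.966°.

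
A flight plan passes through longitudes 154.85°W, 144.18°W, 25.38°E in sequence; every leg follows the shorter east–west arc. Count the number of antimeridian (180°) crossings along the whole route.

Leg 1: -154.85° → -144.18°, shortest Δλ = 10.67° (east) — does not cross 180°.
Leg 2: -144.18° → +25.38°, shortest Δλ = 169.56° (east) — does not cross 180°.
Total crossings: 0.

0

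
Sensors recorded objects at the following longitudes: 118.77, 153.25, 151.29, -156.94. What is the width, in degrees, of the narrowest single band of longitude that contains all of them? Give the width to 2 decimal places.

Sort the longitudes: -156.94°, +118.77°, +151.29°, +153.25°.
Eastward gaps between consecutive values (wrapping around): 275.71°, 32.52°, 1.96°, 49.81°.
Largest gap = 275.71° ⇒ minimal covering band is its complement: 360° − 275.71° = 84.29°.
Band runs from +118.77° eastward to -156.94°, crossing the antimeridian.

84.29°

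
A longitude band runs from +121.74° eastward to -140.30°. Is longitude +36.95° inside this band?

Band width going east from +121.74° to -140.30°: ((-140.30 − 121.74) mod 360) = 97.96°.
Offset of +36.95° east of the west edge: ((36.95 − 121.74) mod 360) = 275.21°.
275.21° > 97.96° ⇒ outside.

No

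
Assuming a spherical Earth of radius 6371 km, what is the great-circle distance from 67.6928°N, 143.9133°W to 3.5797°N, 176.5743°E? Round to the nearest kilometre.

7729 km

Δλ = 176.5743 − -143.9133 = 320.4876°; wrapped into (−180°, 180°]: -39.5124°.
Δφ = 3.5797 − 67.6928 = -64.1131°.
a = sin²(Δφ/2) + cos φ₁ · cos φ₂ · sin²(Δλ/2) = 0.324986.
c = 2·atan2(√a, √(1−a)) = 1.21320 rad → d = 6371·c ≈ 7729.27 km.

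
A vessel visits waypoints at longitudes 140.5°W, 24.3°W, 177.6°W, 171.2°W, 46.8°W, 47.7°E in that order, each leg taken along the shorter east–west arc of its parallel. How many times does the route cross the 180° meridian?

0

Leg 1: -140.5° → -24.3°, shortest Δλ = 116.2° (east) — does not cross 180°.
Leg 2: -24.3° → -177.6°, shortest Δλ = -153.3° (west) — does not cross 180°.
Leg 3: -177.6° → -171.2°, shortest Δλ = 6.4° (east) — does not cross 180°.
Leg 4: -171.2° → -46.8°, shortest Δλ = 124.4° (east) — does not cross 180°.
Leg 5: -46.8° → +47.7°, shortest Δλ = 94.5° (east) — does not cross 180°.
Total crossings: 0.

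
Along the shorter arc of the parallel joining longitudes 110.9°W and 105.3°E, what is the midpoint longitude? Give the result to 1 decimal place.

Signed shortest Δλ from -110.9° to +105.3° is -143.8°.
Midpoint longitude = -110.9° + (-143.8°)/2 = -110.9° − 71.9° = -182.8°.
Normalise into (−180°, 180°]: +177.2°.
(The naïve average (-110.9 + +105.3)/2 = -2.8° is on the wrong side of the globe.)

177.2°E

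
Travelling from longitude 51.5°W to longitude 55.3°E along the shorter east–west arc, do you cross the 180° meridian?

Signed shortest Δλ = ((55.3 − -51.5 + 180) mod 360) − 180 = 106.8°.
Going east by 106.8° from -51.5° reaches +55.3° without touching 180°.

No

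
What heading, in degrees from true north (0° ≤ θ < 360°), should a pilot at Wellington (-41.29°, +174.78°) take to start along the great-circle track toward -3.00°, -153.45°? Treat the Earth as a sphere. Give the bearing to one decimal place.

45.3°

Δλ = -153.45 − 174.78 = -328.23°; wrapped into (−180°, 180°]: 31.77°.
θ = atan2( sin Δλ · cos φ₂ , cos φ₁ · sin φ₂ − sin φ₁ · cos φ₂ · cos Δλ )
  = atan2(0.52579, 0.52091) = 45.267° → normalised to [0°, 360°): 45.267°.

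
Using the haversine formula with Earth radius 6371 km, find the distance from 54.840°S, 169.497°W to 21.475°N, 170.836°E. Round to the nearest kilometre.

8690 km

Δλ = 170.836 − -169.497 = 340.333°; wrapped into (−180°, 180°]: -19.667°.
Δφ = 21.475 − -54.840 = 76.315°.
a = sin²(Δφ/2) + cos φ₁ · cos φ₂ · sin²(Δλ/2) = 0.397339.
c = 2·atan2(√a, √(1−a)) = 1.36400 rad → d = 6371·c ≈ 8690.06 km.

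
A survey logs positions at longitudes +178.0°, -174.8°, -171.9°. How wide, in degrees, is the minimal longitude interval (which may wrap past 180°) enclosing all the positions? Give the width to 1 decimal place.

Sort the longitudes: -174.8°, -171.9°, +178.0°.
Eastward gaps between consecutive values (wrapping around): 2.9°, 349.9°, 7.2°.
Largest gap = 349.9° ⇒ minimal covering band is its complement: 360° − 349.9° = 10.1°.
Band runs from +178.0° eastward to -171.9°, crossing the antimeridian.

10.1°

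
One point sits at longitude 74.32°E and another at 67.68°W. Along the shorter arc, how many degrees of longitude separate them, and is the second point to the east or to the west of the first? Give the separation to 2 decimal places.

142.00° west

Raw difference: -67.68 − 74.32 = -142.0°.
Normalise into (−180°, 180°]: -142.0° stays -142.0°.
Negative ⇒ the second point lies to the west; separation 142.00°.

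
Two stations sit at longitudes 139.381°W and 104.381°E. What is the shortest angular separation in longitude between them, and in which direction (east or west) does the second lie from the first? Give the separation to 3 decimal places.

116.238° west

Raw difference: 104.381 − -139.381 = 243.762°.
Normalise into (−180°, 180°]: 243.762° − 360° = -116.238°.
Negative ⇒ the second point lies to the west; separation 116.238°.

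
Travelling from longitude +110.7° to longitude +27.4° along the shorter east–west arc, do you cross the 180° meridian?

Signed shortest Δλ = ((27.4 − 110.7 + 180) mod 360) − 180 = -83.3°.
Going west by 83.3° from +110.7° reaches +27.4° without touching 180°.

No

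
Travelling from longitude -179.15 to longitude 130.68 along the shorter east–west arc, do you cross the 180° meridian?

Naïve |130.68 − -179.15| = 309.83° > 180°, so the shorter arc goes the other way round — across 180°.
Signed shortest Δλ = ((130.68 − -179.15 + 180) mod 360) − 180 = -50.17°.
Going west by 50.17° from -179.15° passes through 180° before reaching +130.68°.

Yes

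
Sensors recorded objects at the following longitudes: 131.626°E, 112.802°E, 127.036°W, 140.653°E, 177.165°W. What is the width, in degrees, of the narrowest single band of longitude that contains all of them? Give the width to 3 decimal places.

Sort the longitudes: -177.165°, -127.036°, +112.802°, +131.626°, +140.653°.
Eastward gaps between consecutive values (wrapping around): 50.129°, 239.838°, 18.824°, 9.027°, 42.182°.
Largest gap = 239.838° ⇒ minimal covering band is its complement: 360° − 239.838° = 120.162°.
Band runs from +112.802° eastward to -127.036°, crossing the antimeridian.

120.162°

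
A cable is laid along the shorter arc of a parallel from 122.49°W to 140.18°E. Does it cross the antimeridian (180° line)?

Yes

Naïve |140.18 − -122.49| = 262.67° > 180°, so the shorter arc goes the other way round — across 180°.
Signed shortest Δλ = ((140.18 − -122.49 + 180) mod 360) − 180 = -97.33°.
Going west by 97.33° from -122.49° passes through 180° before reaching +140.18°.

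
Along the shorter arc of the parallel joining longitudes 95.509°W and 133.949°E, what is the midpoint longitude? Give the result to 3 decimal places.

160.780°W

Signed shortest Δλ from -95.509° to +133.949° is -130.542°.
Midpoint longitude = -95.509° + (-130.542°)/2 = -95.509° − 65.271° = -160.780°.
(The naïve average (-95.509 + +133.949)/2 = 19.22° is on the wrong side of the globe.)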